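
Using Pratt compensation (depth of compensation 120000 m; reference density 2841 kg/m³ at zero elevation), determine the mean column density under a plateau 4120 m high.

2750 kg/m³

Pratt balance: ρ_ref D = ρ (D + h).
ρ = ρ_ref D/(D + h) = 2841 × 120000 m/(120000 m + 4120 m) = 2750 kg/m³.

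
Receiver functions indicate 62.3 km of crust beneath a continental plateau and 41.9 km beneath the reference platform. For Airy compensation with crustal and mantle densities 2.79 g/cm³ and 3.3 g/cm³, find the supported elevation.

Excess crust Δ = 62.3 km − 41.9 km = 20.4 km, split between elevation h and root r with h + r = Δ.
Airy balance ρ_c h = (ρ_m − ρ_c) r gives r = h ρ_c/(ρ_m − ρ_c), so h (1 + ρ_c/(ρ_m − ρ_c)) = Δ, i.e. h = Δ (ρ_m − ρ_c)/ρ_m.
h = 20.4 km × 0.51/3.3 = 3.15 km.

3.15 km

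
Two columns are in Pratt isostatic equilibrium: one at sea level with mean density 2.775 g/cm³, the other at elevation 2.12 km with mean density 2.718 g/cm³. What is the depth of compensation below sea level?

101 km

ρ_ref D = ρ (D + h) → D (ρ_ref − ρ) = ρ h.
D = ρ h/(ρ_ref − ρ) = 2.718 × 2.12 km/(2.775 − 2.718) = 101 km.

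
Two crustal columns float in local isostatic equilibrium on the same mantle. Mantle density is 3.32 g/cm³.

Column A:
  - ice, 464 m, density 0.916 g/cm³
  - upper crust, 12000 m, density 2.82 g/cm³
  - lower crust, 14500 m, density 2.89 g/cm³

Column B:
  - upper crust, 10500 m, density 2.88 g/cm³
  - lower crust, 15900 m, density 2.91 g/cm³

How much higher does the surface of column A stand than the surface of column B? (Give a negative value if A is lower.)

For any compensation level in the mantle, the mantle terms cancel and isostasy reduces to e = (Σt_A − Σt_B) − (Σ(ρt)_A − Σ(ρt)_B) / ρ_m.
Σt_A = 26964 m; Σt_B = 26400 m; Σ(ρt)_A = 76170.024; Σ(ρt)_B = 76509 (in m·g/cm³).
e = (26964 − 26400) − (76170.024 − 76509) / 3.32 = 666 m.

666 m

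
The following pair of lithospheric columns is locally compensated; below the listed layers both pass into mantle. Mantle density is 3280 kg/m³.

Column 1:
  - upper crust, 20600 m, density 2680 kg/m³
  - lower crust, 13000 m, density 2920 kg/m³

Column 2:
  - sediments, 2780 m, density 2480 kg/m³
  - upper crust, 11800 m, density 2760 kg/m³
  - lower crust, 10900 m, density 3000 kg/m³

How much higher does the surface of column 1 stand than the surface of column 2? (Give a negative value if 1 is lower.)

1720 m

For any compensation level in the mantle, the mantle terms cancel and isostasy reduces to e = (Σt_1 − Σt_2) − (Σ(ρt)_1 − Σ(ρt)_2) / ρ_m.
Σt_1 = 33600 m; Σt_2 = 25480 m; Σ(ρt)_1 = 93168000; Σ(ρt)_2 = 72162400 (in m·kg/m³).
e = (33600 − 25480) − (93168000 − 72162400) / 3280 = 1720 m.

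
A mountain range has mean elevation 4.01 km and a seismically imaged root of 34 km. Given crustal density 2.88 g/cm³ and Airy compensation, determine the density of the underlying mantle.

3.22 g/cm³

Airy balance: ρ_c h = (ρ_m − ρ_c) r → ρ_m = ρ_c (1 + h/r).
ρ_m = 2.88 × (1 + 4.01 km/34 km) = 3.22 g/cm³.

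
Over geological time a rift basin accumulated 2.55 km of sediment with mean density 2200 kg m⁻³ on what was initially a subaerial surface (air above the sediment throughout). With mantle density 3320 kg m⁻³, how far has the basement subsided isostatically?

1.69 km

Subaerial load: s = t ρ_sed / ρ_m = 2.55 km × 2200/3320 = 1.69 km.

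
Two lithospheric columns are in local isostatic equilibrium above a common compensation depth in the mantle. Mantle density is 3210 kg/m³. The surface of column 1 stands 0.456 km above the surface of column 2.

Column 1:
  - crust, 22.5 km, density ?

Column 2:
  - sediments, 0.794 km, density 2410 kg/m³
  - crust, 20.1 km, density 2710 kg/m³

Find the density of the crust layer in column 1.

Take the compensation level at the base of the deeper column (depth z_c below the surface of column 1) and equate Σ ρ_i t_i down to z_c; mantle fills any gap and the z_c terms cancel.
Column 1: 22.5×ρ + (z_c − 22.5)×3210
Column 2: 0.456×0 + 0.794×2410 + 20.1×2710 + (z_c − 0.456 − 20.894)×3210
The z_c×3210 term appears on both sides and cancels. Collect the known terms of each column as K = Σ(ρt)_known − 3210 × (depth of known layers): K_1 = 0 − 3210×22.5 = −72225; K_2 = 56384.54 − 3210×(0.456 + 20.894) = −12148.96.
Balance: K_1 + 22.5×ρ = K_2, so ρ = (K_2 − K_1)/22.5 = 60076/22.5 = 2670 kg/m³.

2670 kg/m³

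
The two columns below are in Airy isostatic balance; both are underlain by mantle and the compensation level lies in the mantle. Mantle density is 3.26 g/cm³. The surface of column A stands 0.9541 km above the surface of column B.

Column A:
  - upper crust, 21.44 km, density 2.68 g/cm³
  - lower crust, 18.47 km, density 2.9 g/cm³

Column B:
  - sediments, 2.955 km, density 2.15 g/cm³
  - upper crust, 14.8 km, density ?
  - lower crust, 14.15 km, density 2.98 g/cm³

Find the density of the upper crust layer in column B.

Take the compensation level at the base of the deeper column (depth z_c below the surface of column A) and equate Σ ρ_i t_i down to z_c; mantle fills any gap and the z_c terms cancel.
Column A: 21.44×2.68 + 18.47×2.9 + (z_c − 39.91)×3.26
Column B: 0.9541×0 + 2.955×2.15 + 14.8×ρ + 14.15×2.98 + (z_c − 0.9541 − 31.905)×3.26
The z_c×3.26 term appears on both sides and cancels. Collect the known terms of each column as K = Σ(ρt)_known − 3.26 × (depth of known layers): K_A = 111.0222 − 3.26×39.91 = −19.0844; K_B = 48.52025 − 3.26×(0.9541 + 31.905) = −58.600416.
Balance: K_A = K_B + 14.8×ρ, so ρ = (K_A − K_B)/14.8 = 39.516/14.8 = 2.67 g/cm³.

2.67 g/cm³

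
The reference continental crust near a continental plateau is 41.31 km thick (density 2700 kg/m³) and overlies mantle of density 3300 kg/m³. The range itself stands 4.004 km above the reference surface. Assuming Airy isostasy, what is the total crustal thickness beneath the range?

63.3 km

Root depth r = h ρ_c / (ρ_m − ρ_c) = 4.004 km × 2700 / 600 = 18.02 km.
Total thickness = T + h + r = 41.31 km + 4.004 km + 18.02 km = 63.3 km.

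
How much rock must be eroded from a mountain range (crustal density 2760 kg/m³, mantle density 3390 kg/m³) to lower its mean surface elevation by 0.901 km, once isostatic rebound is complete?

4.85 km

Net drop Δ = e − u = e − e ρ_c/ρ_m = e (ρ_m − ρ_c)/ρ_m.
e = Δ ρ_m/(ρ_m − ρ_c) = 0.901 km × 3390/630 = 4.85 km.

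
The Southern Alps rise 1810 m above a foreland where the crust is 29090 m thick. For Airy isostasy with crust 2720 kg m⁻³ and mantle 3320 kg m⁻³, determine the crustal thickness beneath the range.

Root depth r = h ρ_c / (ρ_m − ρ_c) = 1810 m × 2720 / 600 = 8205 m.
Total thickness = T + h + r = 29090 m + 1810 m + 8205 m = 39100 m.

39100 m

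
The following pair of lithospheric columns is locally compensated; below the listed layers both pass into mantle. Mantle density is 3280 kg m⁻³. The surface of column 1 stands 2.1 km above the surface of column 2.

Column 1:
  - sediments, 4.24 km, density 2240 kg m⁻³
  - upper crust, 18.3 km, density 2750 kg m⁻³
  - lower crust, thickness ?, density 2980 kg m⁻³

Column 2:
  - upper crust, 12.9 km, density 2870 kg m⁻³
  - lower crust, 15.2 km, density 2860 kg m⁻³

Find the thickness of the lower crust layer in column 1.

Take the compensation level at the base of the deeper column (depth z_c below the surface of column 1) and equate Σ ρ_i t_i down to z_c; mantle fills any gap and the z_c terms cancel.
Column 1: 4.24×2240 + 18.3×2750 + x×2980 + (z_c − 22.54 − x)×3280
Column 2: 2.1×0 + 12.9×2870 + 15.2×2860 + (z_c − 2.1 − 28.1)×3280
The z_c×3280 term appears on both sides and cancels. Collect the known terms of each column as K = Σ(ρt)_known − 3280 × (depth of known layers): K_1 = 59822.6 − 3280×22.54 = −14108.6; K_2 = 80495 − 3280×(2.1 + 28.1) = −18561.
Balance: K_1 − x×(3280 − 2980) = K_2, so x = (K_1 − K_2)/(3280 − 2980) = 4452.4/300 = 14.8 km.

14.8 km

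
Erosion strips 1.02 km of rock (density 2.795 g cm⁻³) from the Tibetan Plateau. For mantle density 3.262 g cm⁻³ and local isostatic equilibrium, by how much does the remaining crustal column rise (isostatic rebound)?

Unloading: uplift u = e ρ_c/ρ_m = 1.02 km × 2.795/3.262 = 0.874 km.

0.874 km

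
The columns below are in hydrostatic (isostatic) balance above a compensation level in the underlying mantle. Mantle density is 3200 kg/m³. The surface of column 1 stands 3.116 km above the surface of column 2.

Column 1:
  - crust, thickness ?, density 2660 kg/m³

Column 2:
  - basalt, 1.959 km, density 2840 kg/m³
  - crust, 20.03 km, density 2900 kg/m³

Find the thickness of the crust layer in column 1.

30.9 km

Take the compensation level at the base of the deeper column (depth z_c below the surface of column 1) and equate Σ ρ_i t_i down to z_c; mantle fills any gap and the z_c terms cancel.
Column 1: x×2660 + (z_c − 0 − x)×3200
Column 2: 3.116×0 + 1.959×2840 + 20.03×2900 + (z_c − 3.116 − 21.989)×3200
The z_c×3200 term appears on both sides and cancels. Collect the known terms of each column as K = Σ(ρt)_known − 3200 × (depth of known layers): K_1 = 0 − 3200×0 = 0; K_2 = 63650.56 − 3200×(3.116 + 21.989) = −16685.44.
Balance: K_1 − x×(3200 − 2660) = K_2, so x = (K_1 − K_2)/(3200 − 2660) = 16685.4/540 = 30.9 km.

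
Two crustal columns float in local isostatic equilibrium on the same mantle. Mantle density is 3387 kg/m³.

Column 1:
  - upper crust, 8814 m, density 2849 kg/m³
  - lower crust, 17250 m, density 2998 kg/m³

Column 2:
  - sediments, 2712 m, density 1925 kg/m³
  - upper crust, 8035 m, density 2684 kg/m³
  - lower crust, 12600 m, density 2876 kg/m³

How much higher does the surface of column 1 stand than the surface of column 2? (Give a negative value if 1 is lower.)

−1360 m

For any compensation level in the mantle, the mantle terms cancel and isostasy reduces to e = (Σt_1 − Σt_2) − (Σ(ρt)_1 − Σ(ρt)_2) / ρ_m.
Σt_1 = 26064 m; Σt_2 = 23347 m; Σ(ρt)_1 = 76826586; Σ(ρt)_2 = 63024140 (in m·kg/m³).
e = (26064 − 23347) − (76826586 − 63024140) / 3387 = −1360 m.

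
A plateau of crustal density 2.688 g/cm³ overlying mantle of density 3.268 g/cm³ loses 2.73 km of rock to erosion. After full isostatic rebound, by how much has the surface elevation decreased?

Rebound u = e ρ_c/ρ_m = 2.73 km × 2.688/3.268 = 2.245 km.
Net surface drop = e − u = 2.73 km − 2.245 km = e (ρ_m − ρ_c)/ρ_m = 0.485 km.

0.485 km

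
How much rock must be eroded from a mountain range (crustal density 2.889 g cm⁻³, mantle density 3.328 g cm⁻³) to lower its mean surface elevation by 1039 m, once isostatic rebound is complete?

Net drop Δ = e − u = e − e ρ_c/ρ_m = e (ρ_m − ρ_c)/ρ_m.
e = Δ ρ_m/(ρ_m − ρ_c) = 1039 m × 3.328/0.439 = 7880 m.

7880 m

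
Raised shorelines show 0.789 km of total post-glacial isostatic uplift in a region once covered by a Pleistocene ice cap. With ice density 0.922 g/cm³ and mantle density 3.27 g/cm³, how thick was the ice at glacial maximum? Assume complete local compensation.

u = t ρ_ice/ρ_m → t = u ρ_m/ρ_ice = 0.789 km × 3.27/0.922 = 2.8 km.

2.8 km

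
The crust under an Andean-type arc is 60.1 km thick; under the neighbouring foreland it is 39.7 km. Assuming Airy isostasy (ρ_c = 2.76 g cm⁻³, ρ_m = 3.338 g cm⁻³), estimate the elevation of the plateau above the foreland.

3.53 km

Excess crust Δ = 60.1 km − 39.7 km = 20.4 km, split between elevation h and root r with h + r = Δ.
Airy balance ρ_c h = (ρ_m − ρ_c) r gives r = h ρ_c/(ρ_m − ρ_c), so h (1 + ρ_c/(ρ_m − ρ_c)) = Δ, i.e. h = Δ (ρ_m − ρ_c)/ρ_m.
h = 20.4 km × 0.578/3.338 = 3.53 km.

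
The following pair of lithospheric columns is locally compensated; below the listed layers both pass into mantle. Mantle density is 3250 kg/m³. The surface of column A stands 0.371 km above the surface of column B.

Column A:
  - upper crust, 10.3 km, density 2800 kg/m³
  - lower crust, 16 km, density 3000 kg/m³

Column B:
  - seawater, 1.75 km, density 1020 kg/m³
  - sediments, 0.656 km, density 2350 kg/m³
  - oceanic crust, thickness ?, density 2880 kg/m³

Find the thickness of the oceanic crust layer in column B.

7.94 km

Take the compensation level at the base of the deeper column (depth z_c below the surface of column A) and equate Σ ρ_i t_i down to z_c; mantle fills any gap and the z_c terms cancel.
Column A: 10.3×2800 + 16×3000 + (z_c − 26.3)×3250
Column B: 0.371×0 + 1.75×1020 + 0.656×2350 + x×2880 + (z_c − 0.371 − 2.406 − x)×3250
The z_c×3250 term appears on both sides and cancels. Collect the known terms of each column as K = Σ(ρt)_known − 3250 × (depth of known layers): K_A = 76840 − 3250×26.3 = −8635; K_B = 3326.6 − 3250×(0.371 + 2.406) = −5698.65.
Balance: K_A = K_B − x×(3250 − 2880), so x = (K_B − K_A)/(3250 − 2880) = 2936.35/370 = 7.94 km.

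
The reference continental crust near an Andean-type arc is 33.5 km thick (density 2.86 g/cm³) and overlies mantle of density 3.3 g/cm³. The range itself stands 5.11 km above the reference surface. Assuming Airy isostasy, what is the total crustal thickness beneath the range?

Root depth r = h ρ_c / (ρ_m − ρ_c) = 5.11 km × 2.86 / 0.44 = 33.22 km.
Total thickness = T + h + r = 33.5 km + 5.11 km + 33.22 km = 71.8 km.

71.8 km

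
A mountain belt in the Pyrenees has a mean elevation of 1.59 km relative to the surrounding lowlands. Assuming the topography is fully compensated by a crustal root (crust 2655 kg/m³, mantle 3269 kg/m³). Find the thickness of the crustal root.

Equating mass per unit area of the two columns: the weight of the topography is balanced by the buoyancy of the root, ρ_c h = (ρ_m − ρ_c) r.
r = h · ρ_c / (ρ_m − ρ_c) = 1.59 km × 2655 / (3269 − 2655) = 6.88 km.

6.88 km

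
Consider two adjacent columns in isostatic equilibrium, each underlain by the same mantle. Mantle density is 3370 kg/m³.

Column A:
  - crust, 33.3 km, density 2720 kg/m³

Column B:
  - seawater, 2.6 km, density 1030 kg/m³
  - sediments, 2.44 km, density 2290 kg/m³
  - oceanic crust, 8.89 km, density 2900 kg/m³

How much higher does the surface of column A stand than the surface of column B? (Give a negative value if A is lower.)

For any compensation level in the mantle, the mantle terms cancel and isostasy reduces to e = (Σt_A − Σt_B) − (Σ(ρt)_A − Σ(ρt)_B) / ρ_m.
Σt_A = 33.3 km; Σt_B = 13.93 km; Σ(ρt)_A = 90576; Σ(ρt)_B = 34046.6 (in km·kg/m³).
e = (33.3 − 13.93) − (90576 − 34046.6) / 3370 = 2.6 km.

2.6 km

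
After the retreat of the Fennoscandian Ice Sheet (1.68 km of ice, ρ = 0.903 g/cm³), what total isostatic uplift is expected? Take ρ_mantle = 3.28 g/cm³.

Removing the load lets mantle flow back in; uplift u satisfies ρ_ice t = ρ_m u.
u = t ρ_ice/ρ_m = 1.68 km × 0.903/3.28 = 0.463 km.

0.463 km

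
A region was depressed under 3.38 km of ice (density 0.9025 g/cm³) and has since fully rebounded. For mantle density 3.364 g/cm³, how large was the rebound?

Removing the load lets mantle flow back in; uplift u satisfies ρ_ice t = ρ_m u.
u = t ρ_ice/ρ_m = 3.38 km × 0.9025/3.364 = 0.907 km.

0.907 km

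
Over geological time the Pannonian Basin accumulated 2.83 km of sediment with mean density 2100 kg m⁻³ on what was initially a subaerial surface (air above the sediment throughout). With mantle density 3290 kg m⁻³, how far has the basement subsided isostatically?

1.81 km

Subaerial load: s = t ρ_sed / ρ_m = 2.83 km × 2100/3290 = 1.81 km.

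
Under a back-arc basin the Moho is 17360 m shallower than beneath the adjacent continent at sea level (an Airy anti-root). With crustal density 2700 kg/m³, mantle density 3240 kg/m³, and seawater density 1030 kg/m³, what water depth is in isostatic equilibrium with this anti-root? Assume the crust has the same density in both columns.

5610 m

Replacing a thickness d of crust by seawater at the top must be balanced by replacing crust with mantle at the base: d (ρ_c − ρ_w) = a (ρ_m − ρ_c).
d = a (ρ_m − ρ_c)/(ρ_c − ρ_w) = 17360 m × 540/1670 = 5610 m.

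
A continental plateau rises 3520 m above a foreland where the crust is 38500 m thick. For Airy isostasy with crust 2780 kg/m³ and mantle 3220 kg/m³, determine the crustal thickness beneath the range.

64300 m

Root depth r = h ρ_c / (ρ_m − ρ_c) = 3520 m × 2780 / 440 = 22240 m.
Total thickness = T + h + r = 38500 m + 3520 m + 22240 m = 64300 m.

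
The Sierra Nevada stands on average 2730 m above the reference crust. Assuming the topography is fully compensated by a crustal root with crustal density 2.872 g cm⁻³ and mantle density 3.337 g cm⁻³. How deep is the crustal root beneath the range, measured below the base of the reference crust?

By Archimedes' principle applied to the lithosphere: the weight of the topography is balanced by the buoyancy of the root, ρ_c h = (ρ_m − ρ_c) r.
r = h · ρ_c / (ρ_m − ρ_c) = 2730 m × 2.872 / (3.337 − 2.872) = 16900 m.

16900 m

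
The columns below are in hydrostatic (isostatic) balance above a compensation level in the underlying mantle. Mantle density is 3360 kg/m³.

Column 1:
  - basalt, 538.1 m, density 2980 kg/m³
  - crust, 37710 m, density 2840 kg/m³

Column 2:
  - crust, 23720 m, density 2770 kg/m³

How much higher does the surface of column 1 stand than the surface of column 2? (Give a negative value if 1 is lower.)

For any compensation level in the mantle, the mantle terms cancel and isostasy reduces to e = (Σt_1 − Σt_2) − (Σ(ρt)_1 − Σ(ρt)_2) / ρ_m.
Σt_1 = 38248.1 m; Σt_2 = 23720 m; Σ(ρt)_1 = 108699938; Σ(ρt)_2 = 65704400 (in m·kg/m³).
e = (38248.1 − 23720) − (108699938 − 65704400) / 3360 = 1730 m.

1730 m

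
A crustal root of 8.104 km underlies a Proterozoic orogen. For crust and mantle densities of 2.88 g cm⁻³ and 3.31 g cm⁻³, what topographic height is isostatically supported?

Equating mass per unit area of the two columns: ρ_c h = (ρ_m − ρ_c) r.
h = r (ρ_m − ρ_c) / ρ_c = 8.104 km × (3.31 − 2.88) / 2.88 = 1.21 km.

1.21 km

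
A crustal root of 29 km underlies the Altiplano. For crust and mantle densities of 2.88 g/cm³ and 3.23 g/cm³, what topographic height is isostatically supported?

By Archimedes' principle applied to the lithosphere: ρ_c h = (ρ_m − ρ_c) r.
h = r (ρ_m − ρ_c) / ρ_c = 29 km × (3.23 − 2.88) / 2.88 = 3.52 km.

3.52 km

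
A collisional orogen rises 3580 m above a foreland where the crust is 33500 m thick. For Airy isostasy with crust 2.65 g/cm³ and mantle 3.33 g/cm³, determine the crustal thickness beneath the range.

Root depth r = h ρ_c / (ρ_m − ρ_c) = 3580 m × 2.65 / 0.68 = 13950 m.
Total thickness = T + h + r = 33500 m + 3580 m + 13950 m = 51000 m.

51000 m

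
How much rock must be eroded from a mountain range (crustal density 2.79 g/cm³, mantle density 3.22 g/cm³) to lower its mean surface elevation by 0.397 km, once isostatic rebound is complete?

2.97 km

Net drop Δ = e − u = e − e ρ_c/ρ_m = e (ρ_m − ρ_c)/ρ_m.
e = Δ ρ_m/(ρ_m − ρ_c) = 0.397 km × 3.22/0.43 = 2.97 km.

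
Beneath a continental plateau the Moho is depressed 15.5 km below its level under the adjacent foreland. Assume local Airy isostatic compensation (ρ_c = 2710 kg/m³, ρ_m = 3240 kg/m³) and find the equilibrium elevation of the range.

Isostatic balance requires: ρ_c h = (ρ_m − ρ_c) r.
h = r (ρ_m − ρ_c) / ρ_c = 15.5 km × (3240 − 2710) / 2710 = 3.03 km.

3.03 km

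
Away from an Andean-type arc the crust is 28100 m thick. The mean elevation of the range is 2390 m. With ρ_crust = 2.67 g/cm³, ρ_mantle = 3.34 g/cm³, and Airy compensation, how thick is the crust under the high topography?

40000 m

Root depth r = h ρ_c / (ρ_m − ρ_c) = 2390 m × 2.67 / 0.67 = 9524 m.
Total thickness = T + h + r = 28100 m + 2390 m + 9524 m = 40000 m.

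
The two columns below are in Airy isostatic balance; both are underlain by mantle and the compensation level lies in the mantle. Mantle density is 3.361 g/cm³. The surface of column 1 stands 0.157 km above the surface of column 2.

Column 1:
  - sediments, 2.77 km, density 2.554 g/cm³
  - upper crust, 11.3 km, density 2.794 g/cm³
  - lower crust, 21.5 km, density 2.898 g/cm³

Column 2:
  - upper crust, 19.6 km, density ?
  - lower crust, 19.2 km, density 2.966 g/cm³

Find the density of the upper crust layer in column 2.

2.83 g/cm³

Take the compensation level at the base of the deeper column (depth z_c below the surface of column 1) and equate Σ ρ_i t_i down to z_c; mantle fills any gap and the z_c terms cancel.
Column 1: 2.77×2.554 + 11.3×2.794 + 21.5×2.898 + (z_c − 35.57)×3.361
Column 2: 0.157×0 + 19.6×ρ + 19.2×2.966 + (z_c − 0.157 − 38.8)×3.361
The z_c×3.361 term appears on both sides and cancels. Collect the known terms of each column as K = Σ(ρt)_known − 3.361 × (depth of known layers): K_1 = 100.95378 − 3.361×35.57 = −18.59699; K_2 = 56.9472 − 3.361×(0.157 + 38.8) = −73.987277.
Balance: K_1 = K_2 + 19.6×ρ, so ρ = (K_1 − K_2)/19.6 = 55.3903/19.6 = 2.83 g/cm³.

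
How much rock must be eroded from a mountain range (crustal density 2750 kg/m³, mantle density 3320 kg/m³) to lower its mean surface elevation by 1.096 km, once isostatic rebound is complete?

6.38 km

Net drop Δ = e − u = e − e ρ_c/ρ_m = e (ρ_m − ρ_c)/ρ_m.
e = Δ ρ_m/(ρ_m − ρ_c) = 1.096 km × 3320/570 = 6.38 km.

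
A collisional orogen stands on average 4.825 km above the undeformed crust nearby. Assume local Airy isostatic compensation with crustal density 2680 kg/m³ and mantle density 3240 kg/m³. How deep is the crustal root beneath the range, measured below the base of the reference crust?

23.1 km

For local isostatic compensation: the weight of the topography is balanced by the buoyancy of the root, ρ_c h = (ρ_m − ρ_c) r.
r = h · ρ_c / (ρ_m − ρ_c) = 4.825 km × 2680 / (3240 − 2680) = 23.1 km.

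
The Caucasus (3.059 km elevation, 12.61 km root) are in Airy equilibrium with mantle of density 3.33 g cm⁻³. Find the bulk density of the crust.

ρ_c h = (ρ_m − ρ_c) r → ρ_c (h + r) = ρ_m r → ρ_c = ρ_m r / (h + r).
ρ_c = 3.33 × 12.61 km / (3.059 km + 12.61 km) = 2.68 g cm⁻³.

2.68 g cm⁻³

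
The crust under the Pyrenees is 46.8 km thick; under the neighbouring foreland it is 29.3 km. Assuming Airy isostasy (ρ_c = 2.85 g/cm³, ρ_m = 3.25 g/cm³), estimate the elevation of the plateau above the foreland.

2.15 km

Excess crust Δ = 46.8 km − 29.3 km = 17.5 km, split between elevation h and root r with h + r = Δ.
Airy balance ρ_c h = (ρ_m − ρ_c) r gives r = h ρ_c/(ρ_m − ρ_c), so h (1 + ρ_c/(ρ_m − ρ_c)) = Δ, i.e. h = Δ (ρ_m − ρ_c)/ρ_m.
h = 17.5 km × 0.4/3.25 = 2.15 km.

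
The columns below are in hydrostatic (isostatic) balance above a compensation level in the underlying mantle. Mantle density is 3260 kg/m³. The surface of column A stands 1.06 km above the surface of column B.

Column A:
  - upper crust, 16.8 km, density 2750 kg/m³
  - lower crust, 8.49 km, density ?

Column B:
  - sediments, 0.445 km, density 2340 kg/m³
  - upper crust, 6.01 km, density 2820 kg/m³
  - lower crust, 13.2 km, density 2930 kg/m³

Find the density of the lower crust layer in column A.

Take the compensation level at the base of the deeper column (depth z_c below the surface of column A) and equate Σ ρ_i t_i down to z_c; mantle fills any gap and the z_c terms cancel.
Column A: 16.8×2750 + 8.49×ρ + (z_c − 25.29)×3260
Column B: 1.06×0 + 0.445×2340 + 6.01×2820 + 13.2×2930 + (z_c − 1.06 − 19.655)×3260
The z_c×3260 term appears on both sides and cancels. Collect the known terms of each column as K = Σ(ρt)_known − 3260 × (depth of known layers): K_A = 46200 − 3260×25.29 = −36245.4; K_B = 56665.5 − 3260×(1.06 + 19.655) = −10865.4.
Balance: K_A + 8.49×ρ = K_B, so ρ = (K_B − K_A)/8.49 = 25380/8.49 = 2990 kg/m³.

2990 kg/m³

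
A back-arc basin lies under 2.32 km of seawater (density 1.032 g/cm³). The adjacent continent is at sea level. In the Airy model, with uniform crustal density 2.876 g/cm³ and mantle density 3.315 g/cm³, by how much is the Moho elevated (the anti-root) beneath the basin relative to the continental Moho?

9.75 km

In Airy isostatic equilibrium: replacing crust with seawater at the top is compensated by replacing crust with mantle at the base: d (ρ_c − ρ_w) = a (ρ_m − ρ_c).
a = d (ρ_c − ρ_w)/(ρ_m − ρ_c) = 2.32 km × 1.844/0.439 = 9.75 km.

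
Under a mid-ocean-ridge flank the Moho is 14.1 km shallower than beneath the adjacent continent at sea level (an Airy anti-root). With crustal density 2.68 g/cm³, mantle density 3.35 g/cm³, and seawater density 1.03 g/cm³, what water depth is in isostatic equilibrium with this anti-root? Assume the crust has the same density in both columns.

Replacing a thickness d of crust by seawater at the top must be balanced by replacing crust with mantle at the base: d (ρ_c − ρ_w) = a (ρ_m − ρ_c).
d = a (ρ_m − ρ_c)/(ρ_c − ρ_w) = 14.1 km × 0.67/1.65 = 5.73 km.

5.73 km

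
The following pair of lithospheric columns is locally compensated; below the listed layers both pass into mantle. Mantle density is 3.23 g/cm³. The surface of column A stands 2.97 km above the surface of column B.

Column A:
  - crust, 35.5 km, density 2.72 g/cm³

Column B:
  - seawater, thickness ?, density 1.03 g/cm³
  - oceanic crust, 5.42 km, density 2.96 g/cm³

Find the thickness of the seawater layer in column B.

Take the compensation level at the base of the deeper column (depth z_c below the surface of column A) and equate Σ ρ_i t_i down to z_c; mantle fills any gap and the z_c terms cancel.
Column A: 35.5×2.72 + (z_c − 35.5)×3.23
Column B: 2.97×0 + x×1.03 + 5.42×2.96 + (z_c − 2.97 − 5.42 − x)×3.23
The z_c×3.23 term appears on both sides and cancels. Collect the known terms of each column as K = Σ(ρt)_known − 3.23 × (depth of known layers): K_A = 96.56 − 3.23×35.5 = −18.105; K_B = 16.0432 − 3.23×(2.97 + 5.42) = −11.0565.
Balance: K_A = K_B − x×(3.23 − 1.03), so x = (K_B − K_A)/(3.23 − 1.03) = 7.0485/2.2 = 3.2 km.

3.2 km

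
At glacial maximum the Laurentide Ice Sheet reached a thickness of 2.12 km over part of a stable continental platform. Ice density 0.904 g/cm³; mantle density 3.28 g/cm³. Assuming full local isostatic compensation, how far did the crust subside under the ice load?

0.584 km

In Airy isostatic equilibrium: the ice load ρ_ice t is balanced by mantle displaced below, ρ_m s.
s = t ρ_ice / ρ_m = 2.12 km × 0.904/3.28 = 0.584 km.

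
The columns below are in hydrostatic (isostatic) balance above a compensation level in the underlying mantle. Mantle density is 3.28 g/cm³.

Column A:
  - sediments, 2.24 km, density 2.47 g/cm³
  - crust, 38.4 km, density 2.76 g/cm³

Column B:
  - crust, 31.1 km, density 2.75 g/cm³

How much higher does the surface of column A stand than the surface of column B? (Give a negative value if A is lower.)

1.62 km

For any compensation level in the mantle, the mantle terms cancel and isostasy reduces to e = (Σt_A − Σt_B) − (Σ(ρt)_A − Σ(ρt)_B) / ρ_m.
Σt_A = 40.64 km; Σt_B = 31.1 km; Σ(ρt)_A = 111.5168; Σ(ρt)_B = 85.525 (in km·g/cm³).
e = (40.64 − 31.1) − (111.5168 − 85.525) / 3.28 = 1.62 km.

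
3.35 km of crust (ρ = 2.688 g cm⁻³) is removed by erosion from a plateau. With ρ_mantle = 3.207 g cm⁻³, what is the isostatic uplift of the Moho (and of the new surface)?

2.81 km

Unloading: uplift u = e ρ_c/ρ_m = 3.35 km × 2.688/3.207 = 2.81 km.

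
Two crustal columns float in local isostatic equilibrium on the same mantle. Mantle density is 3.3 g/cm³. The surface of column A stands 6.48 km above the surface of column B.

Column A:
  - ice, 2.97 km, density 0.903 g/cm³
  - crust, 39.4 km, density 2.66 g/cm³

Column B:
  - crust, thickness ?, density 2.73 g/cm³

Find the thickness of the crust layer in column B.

Take the compensation level at the base of the deeper column (depth z_c below the surface of column A) and equate Σ ρ_i t_i down to z_c; mantle fills any gap and the z_c terms cancel.
Column A: 2.97×0.903 + 39.4×2.66 + (z_c − 42.37)×3.3
Column B: 6.48×0 + x×2.73 + (z_c − 6.48 − 0 − x)×3.3
The z_c×3.3 term appears on both sides and cancels. Collect the known terms of each column as K = Σ(ρt)_known − 3.3 × (depth of known layers): K_A = 107.48591 − 3.3×42.37 = −32.33509; K_B = 0 − 3.3×(6.48 + 0) = −21.384.
Balance: K_A = K_B − x×(3.3 − 2.73), so x = (K_B − K_A)/(3.3 − 2.73) = 10.9511/0.57 = 19.2 km.

19.2 km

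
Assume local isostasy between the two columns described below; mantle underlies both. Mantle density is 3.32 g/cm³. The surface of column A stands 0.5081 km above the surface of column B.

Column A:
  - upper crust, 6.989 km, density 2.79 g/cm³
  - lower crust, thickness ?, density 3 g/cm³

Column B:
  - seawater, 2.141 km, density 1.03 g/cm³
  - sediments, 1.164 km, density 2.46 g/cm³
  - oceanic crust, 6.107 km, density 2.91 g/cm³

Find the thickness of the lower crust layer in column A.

Take the compensation level at the base of the deeper column (depth z_c below the surface of column A) and equate Σ ρ_i t_i down to z_c; mantle fills any gap and the z_c terms cancel.
Column A: 6.989×2.79 + x×3 + (z_c − 6.989 − x)×3.32
Column B: 0.5081×0 + 2.141×1.03 + 1.164×2.46 + 6.107×2.91 + (z_c − 0.5081 − 9.412)×3.32
The z_c×3.32 term appears on both sides and cancels. Collect the known terms of each column as K = Σ(ρt)_known − 3.32 × (depth of known layers): K_A = 19.49931 − 3.32×6.989 = −3.70417; K_B = 22.84004 − 3.32×(0.5081 + 9.412) = −10.094692.
Balance: K_A − x×(3.32 − 3) = K_B, so x = (K_A − K_B)/(3.32 − 3) = 6.39052/0.32 = 20 km.

20 km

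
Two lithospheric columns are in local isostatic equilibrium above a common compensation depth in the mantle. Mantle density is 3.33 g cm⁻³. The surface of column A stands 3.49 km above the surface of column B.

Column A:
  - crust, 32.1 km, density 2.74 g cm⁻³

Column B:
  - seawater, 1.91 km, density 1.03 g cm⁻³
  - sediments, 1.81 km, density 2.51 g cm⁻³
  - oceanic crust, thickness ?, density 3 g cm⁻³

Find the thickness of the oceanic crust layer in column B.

Take the compensation level at the base of the deeper column (depth z_c below the surface of column A) and equate Σ ρ_i t_i down to z_c; mantle fills any gap and the z_c terms cancel.
Column A: 32.1×2.74 + (z_c − 32.1)×3.33
Column B: 3.49×0 + 1.91×1.03 + 1.81×2.51 + x×3 + (z_c − 3.49 − 3.72 − x)×3.33
The z_c×3.33 term appears on both sides and cancels. Collect the known terms of each column as K = Σ(ρt)_known − 3.33 × (depth of known layers): K_A = 87.954 − 3.33×32.1 = −18.939; K_B = 6.5104 − 3.33×(3.49 + 3.72) = −17.4989.
Balance: K_A = K_B − x×(3.33 − 3), so x = (K_B − K_A)/(3.33 − 3) = 1.4401/0.33 = 4.36 km.

4.36 km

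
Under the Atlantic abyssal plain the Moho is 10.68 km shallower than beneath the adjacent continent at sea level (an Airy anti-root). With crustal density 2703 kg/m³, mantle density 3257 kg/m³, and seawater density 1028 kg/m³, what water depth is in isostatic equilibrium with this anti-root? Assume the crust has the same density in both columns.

3.53 km

Replacing a thickness d of crust by seawater at the top must be balanced by replacing crust with mantle at the base: d (ρ_c − ρ_w) = a (ρ_m − ρ_c).
d = a (ρ_m − ρ_c)/(ρ_c − ρ_w) = 10.68 km × 554/1675 = 3.53 km.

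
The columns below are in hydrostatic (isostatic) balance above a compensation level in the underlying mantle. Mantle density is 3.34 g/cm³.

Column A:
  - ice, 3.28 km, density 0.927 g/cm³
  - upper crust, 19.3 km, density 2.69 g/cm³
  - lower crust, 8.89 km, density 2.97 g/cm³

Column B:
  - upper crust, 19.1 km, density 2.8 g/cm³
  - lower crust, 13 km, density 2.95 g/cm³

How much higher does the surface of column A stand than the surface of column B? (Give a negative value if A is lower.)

2.5 km

For any compensation level in the mantle, the mantle terms cancel and isostasy reduces to e = (Σt_A − Σt_B) − (Σ(ρt)_A − Σ(ρt)_B) / ρ_m.
Σt_A = 31.47 km; Σt_B = 32.1 km; Σ(ρt)_A = 81.36086; Σ(ρt)_B = 91.83 (in km·g/cm³).
e = (31.47 − 32.1) − (81.36086 − 91.83) / 3.34 = 2.5 km.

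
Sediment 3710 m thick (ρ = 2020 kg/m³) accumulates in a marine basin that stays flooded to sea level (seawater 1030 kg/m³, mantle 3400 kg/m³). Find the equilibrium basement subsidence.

1550 m

Submarine loading: the sediment displaces seawater, and the subsidence is in turn flooded, so s (ρ_m − ρ_w) = t (ρ_sed − ρ_w).
s = 3710 m × (2020 − 1030) / (3400 − 1030) = 1550 m.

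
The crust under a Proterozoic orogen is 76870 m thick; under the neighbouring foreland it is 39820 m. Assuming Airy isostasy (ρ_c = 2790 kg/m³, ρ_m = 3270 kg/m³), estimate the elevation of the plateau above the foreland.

5440 m

Excess crust Δ = 76870 m − 39820 m = 37050 m, split between elevation h and root r with h + r = Δ.
Airy balance ρ_c h = (ρ_m − ρ_c) r gives r = h ρ_c/(ρ_m − ρ_c), so h (1 + ρ_c/(ρ_m − ρ_c)) = Δ, i.e. h = Δ (ρ_m − ρ_c)/ρ_m.
h = 37050 m × 480/3270 = 5440 m.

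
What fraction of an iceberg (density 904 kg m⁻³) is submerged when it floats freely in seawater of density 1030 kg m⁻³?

0.878

Submerged fraction = ρ_obj/ρ_fluid = 904/1030 = 0.878.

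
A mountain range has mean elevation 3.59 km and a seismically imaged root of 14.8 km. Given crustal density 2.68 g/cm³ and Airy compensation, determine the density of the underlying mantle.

Airy balance: ρ_c h = (ρ_m − ρ_c) r → ρ_m = ρ_c (1 + h/r).
ρ_m = 2.68 × (1 + 3.59 km/14.8 km) = 3.33 g/cm³.

3.33 g/cm³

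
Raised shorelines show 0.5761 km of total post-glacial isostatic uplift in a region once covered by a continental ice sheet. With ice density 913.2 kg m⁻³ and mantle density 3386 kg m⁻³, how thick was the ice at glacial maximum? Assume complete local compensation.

u = t ρ_ice/ρ_m → t = u ρ_m/ρ_ice = 0.5761 km × 3386/913.2 = 2.14 km.

2.14 km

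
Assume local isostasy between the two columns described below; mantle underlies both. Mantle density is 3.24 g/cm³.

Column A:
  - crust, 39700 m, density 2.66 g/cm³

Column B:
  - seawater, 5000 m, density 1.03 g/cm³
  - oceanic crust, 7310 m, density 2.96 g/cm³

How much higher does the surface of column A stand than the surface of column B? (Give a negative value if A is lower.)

3060 m

For any compensation level in the mantle, the mantle terms cancel and isostasy reduces to e = (Σt_A − Σt_B) − (Σ(ρt)_A − Σ(ρt)_B) / ρ_m.
Σt_A = 39700 m; Σt_B = 12310 m; Σ(ρt)_A = 105602; Σ(ρt)_B = 26787.6 (in m·g/cm³).
e = (39700 − 12310) − (105602 − 26787.6) / 3.24 = 3060 m.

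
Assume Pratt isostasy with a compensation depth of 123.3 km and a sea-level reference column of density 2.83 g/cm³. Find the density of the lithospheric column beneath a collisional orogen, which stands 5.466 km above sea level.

Pratt balance: ρ_ref D = ρ (D + h).
ρ = ρ_ref D/(D + h) = 2.83 × 123.3 km/(123.3 km + 5.466 km) = 2.71 g/cm³.

2.71 g/cm³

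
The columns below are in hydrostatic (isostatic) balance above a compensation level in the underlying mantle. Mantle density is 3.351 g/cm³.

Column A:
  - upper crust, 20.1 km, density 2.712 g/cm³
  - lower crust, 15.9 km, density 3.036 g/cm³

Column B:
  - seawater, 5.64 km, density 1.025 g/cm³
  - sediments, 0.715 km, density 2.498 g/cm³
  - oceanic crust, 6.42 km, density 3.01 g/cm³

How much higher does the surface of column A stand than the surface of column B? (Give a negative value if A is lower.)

0.577 km

For any compensation level in the mantle, the mantle terms cancel and isostasy reduces to e = (Σt_A − Σt_B) − (Σ(ρt)_A − Σ(ρt)_B) / ρ_m.
Σt_A = 36 km; Σt_B = 12.775 km; Σ(ρt)_A = 102.7836; Σ(ρt)_B = 26.89127 (in km·g/cm³).
e = (36 − 12.775) − (102.7836 − 26.89127) / 3.351 = 0.577 km.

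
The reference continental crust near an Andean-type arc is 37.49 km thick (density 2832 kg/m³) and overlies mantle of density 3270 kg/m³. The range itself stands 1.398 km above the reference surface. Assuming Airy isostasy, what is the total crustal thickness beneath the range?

47.9 km

Root depth r = h ρ_c / (ρ_m − ρ_c) = 1.398 km × 2832 / 438 = 9.039 km.
Total thickness = T + h + r = 37.49 km + 1.398 km + 9.039 km = 47.9 km.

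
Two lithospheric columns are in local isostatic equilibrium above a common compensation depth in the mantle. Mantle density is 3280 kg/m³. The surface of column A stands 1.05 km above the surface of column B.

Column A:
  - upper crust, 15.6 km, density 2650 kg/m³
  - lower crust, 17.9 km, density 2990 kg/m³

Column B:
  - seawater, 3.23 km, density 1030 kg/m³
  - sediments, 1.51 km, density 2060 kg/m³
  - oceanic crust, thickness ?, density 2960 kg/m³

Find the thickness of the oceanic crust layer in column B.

7.7 km

Take the compensation level at the base of the deeper column (depth z_c below the surface of column A) and equate Σ ρ_i t_i down to z_c; mantle fills any gap and the z_c terms cancel.
Column A: 15.6×2650 + 17.9×2990 + (z_c − 33.5)×3280
Column B: 1.05×0 + 3.23×1030 + 1.51×2060 + x×2960 + (z_c − 1.05 − 4.74 − x)×3280
The z_c×3280 term appears on both sides and cancels. Collect the known terms of each column as K = Σ(ρt)_known − 3280 × (depth of known layers): K_A = 94861 − 3280×33.5 = −15019; K_B = 6437.5 − 3280×(1.05 + 4.74) = −12553.7.
Balance: K_A = K_B − x×(3280 − 2960), so x = (K_B − K_A)/(3280 − 2960) = 2465.3/320 = 7.7 km.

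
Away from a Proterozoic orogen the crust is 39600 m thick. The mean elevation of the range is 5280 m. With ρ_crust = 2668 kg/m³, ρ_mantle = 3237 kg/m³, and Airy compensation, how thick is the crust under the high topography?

Root depth r = h ρ_c / (ρ_m − ρ_c) = 5280 m × 2668 / 569 = 24760 m.
Total thickness = T + h + r = 39600 m + 5280 m + 24760 m = 69600 m.

69600 m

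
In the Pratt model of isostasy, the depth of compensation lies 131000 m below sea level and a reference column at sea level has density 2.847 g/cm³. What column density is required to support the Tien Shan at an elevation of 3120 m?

Pratt balance: ρ_ref D = ρ (D + h).
ρ = ρ_ref D/(D + h) = 2.847 × 131000 m/(131000 m + 3120 m) = 2.78 g/cm³.

2.78 g/cm³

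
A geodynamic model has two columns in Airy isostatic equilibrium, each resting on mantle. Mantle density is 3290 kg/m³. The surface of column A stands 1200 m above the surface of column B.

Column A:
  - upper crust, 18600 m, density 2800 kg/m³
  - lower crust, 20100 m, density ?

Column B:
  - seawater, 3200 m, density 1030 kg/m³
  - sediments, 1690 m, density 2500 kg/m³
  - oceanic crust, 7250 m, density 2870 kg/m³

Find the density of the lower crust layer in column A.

2970 kg/m³

Take the compensation level at the base of the deeper column (depth z_c below the surface of column A) and equate Σ ρ_i t_i down to z_c; mantle fills any gap and the z_c terms cancel.
Column A: 18600×2800 + 20100×ρ + (z_c − 38700)×3290
Column B: 1200×0 + 3200×1030 + 1690×2500 + 7250×2870 + (z_c − 1200 − 12140)×3290
The z_c×3290 term appears on both sides and cancels. Collect the known terms of each column as K = Σ(ρt)_known − 3290 × (depth of known layers): K_A = 52080000 − 3290×38700 = −75243000; K_B = 28328500 − 3290×(1200 + 12140) = −15560100.
Balance: K_A + 20100×ρ = K_B, so ρ = (K_B − K_A)/20100 = 59682900/20100 = 2970 kg/m³.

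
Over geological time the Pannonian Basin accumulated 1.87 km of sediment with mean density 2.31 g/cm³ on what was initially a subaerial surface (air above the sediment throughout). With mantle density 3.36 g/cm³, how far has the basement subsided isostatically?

1.29 km

Subaerial load: s = t ρ_sed / ρ_m = 1.87 km × 2.31/3.36 = 1.29 km.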